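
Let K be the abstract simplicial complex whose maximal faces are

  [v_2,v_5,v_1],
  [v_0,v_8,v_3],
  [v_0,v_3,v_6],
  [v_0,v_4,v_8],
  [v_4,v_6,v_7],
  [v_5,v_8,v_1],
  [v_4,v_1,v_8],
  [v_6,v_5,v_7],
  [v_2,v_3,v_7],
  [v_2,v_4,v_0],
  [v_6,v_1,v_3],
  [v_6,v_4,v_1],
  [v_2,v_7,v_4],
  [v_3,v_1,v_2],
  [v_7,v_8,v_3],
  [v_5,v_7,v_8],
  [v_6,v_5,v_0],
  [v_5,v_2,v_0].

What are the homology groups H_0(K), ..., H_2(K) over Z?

Take the total order v_0 < v_1 < v_2 < v_3 < v_4 < v_5 < v_6 < v_7 < v_8 on the vertex set. Then K (dimension 2) consists of the simplices:

  0-simplices (9): [v_0], [v_1], [v_2], [v_3], [v_4], [v_5], [v_6], [v_7], [v_8]
  1-simplices (27): (27 of them)
  2-simplices (18): (18 of them)

so the chain groups are C_0 ≅ Z^9, C_1 ≅ Z^27, C_2 ≅ Z^18.

The boundary map ∂_1: C_1 → C_0 sends each edge [p,q] (with p < q) to q − p.
As a 9×27 matrix over Z this has rank 8, with invariant factors (1,1,1,1,1,1,1,1).

∂_2: C_2 → C_1 acts by ∂[p,q,r] = [q,r] − [p,r] + [p,q]. For instance
  ∂[v_1,v_5,v_8] = [v_5,v_8] − [v_1,v_8] + [v_1,v_5],
  ∂[v_4,v_6,v_7] = [v_6,v_7] − [v_4,v_7] + [v_4,v_6].
As a 27×18 matrix over Z this has rank 17, with invariant factors (1,1,1,1,1,1,1,1,1,1,1,1,1,1,1,1,1).

From H_k ≅ ker(∂_k) / im(∂_{k+1}) we obtain:

  H_0: rank C_0 − rank ∂_1 = 9 − 8 = 1, and the invariant factors of ∂_1 are all 1, so H_0 ≅ Z.
  H_1: rank ker ∂_1 − rank ∂_2 = (27 − 8) − 17 = 2, and the invariant factors of ∂_2 are all 1, so H_1 ≅ Z^2.
  H_2: rank ker ∂_2 − rank ∂_3 = (18 − 17) − 0 = 1, and there is no ∂_3, so H_2 ≅ Z.

H_0 ≅ Z,  H_1 ≅ Z^2,  H_2 ≅ Z.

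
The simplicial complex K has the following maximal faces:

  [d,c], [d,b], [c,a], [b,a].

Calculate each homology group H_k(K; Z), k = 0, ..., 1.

Order the vertices as a < b < c < d. Listing each simplex with vertices in this order, K has dimension 1 with simplices:

  0-simplices (4): a, b, c, d
  1-simplices (4): ab, ac, bd, cd

Hence C_0 ≅ Z^4, C_1 ≅ Z^4.

Boundary ∂_1: C_1 → C_0 sends each edge [p,q] (with p < q) to q − p. For instance
  ∂cd = d − c.
The 4×4 boundary matrix has rank 3 and Smith normal form diag(1,1,1).

Computing H_k = (kernel of ∂_k) / (image of ∂_{k+1}):

  H_0: rank C_0 − rank ∂_1 = 4 − 3 = 1, and the invariant factors of ∂_1 are all 1, so H_0 ≅ Z.
  H_1: rank ker ∂_1 − rank ∂_2 = (4 − 3) − 0 = 1, and there is no ∂_2, so H_1 ≅ Z.

H_0 = Z,  H_1 = Z.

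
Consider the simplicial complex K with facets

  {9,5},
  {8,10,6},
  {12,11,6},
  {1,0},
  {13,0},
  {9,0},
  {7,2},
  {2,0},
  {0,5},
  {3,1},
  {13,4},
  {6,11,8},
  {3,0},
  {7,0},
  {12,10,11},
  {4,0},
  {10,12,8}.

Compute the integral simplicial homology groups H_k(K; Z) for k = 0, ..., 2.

H_0 = Z^2,  H_1 = Z^5,  H_2 = 0.

K has 14 vertices, 22 edges, 5 triangles.
rank ∂_0 = 0, rank ∂_1 = 12 ⇒ b_0 = 14 − 0 − 12 = 2; all invariant factors of ∂_1 are 1 so no torsion. So H_0 ≅ Z^2.
rank ∂_1 = 12, rank ∂_2 = 5 ⇒ b_1 = 22 − 12 − 5 = 5; all invariant factors of ∂_2 are 1 so no torsion. So H_1 ≅ Z^5.
rank ∂_2 = 5, rank ∂_3 = 0 ⇒ b_2 = 5 − 5 − 0 = 0. So H_2 ≅ 0.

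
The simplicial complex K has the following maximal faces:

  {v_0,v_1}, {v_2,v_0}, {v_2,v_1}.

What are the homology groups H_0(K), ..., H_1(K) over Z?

Order the vertices as v_0 < v_1 < v_2. Listing each simplex with vertices in this order, K has dimension 1 with simplices:

  0-simplices (3): [v_0], [v_1], [v_2]
  1-simplices (3): [v_0,v_1], [v_0,v_2], [v_1,v_2]

giving chain groups C_0 ≅ Z^3, C_1 ≅ Z^3.

The boundary map ∂_1: C_1 → C_0 maps an edge to its endpoints' difference, ∂[p,q] = q − p.
This gives a 3×3 integer matrix of rank 2; reducing to Smith normal form yields diagonal entries (1,1).

Computing H_k = (kernel of ∂_k) / (image of ∂_{k+1}):

  H_0: rank C_0 − rank ∂_1 = 3 − 2 = 1, and the invariant factors of ∂_1 are all 1, so H_0 ≅ Z.
  H_1: rank ker ∂_1 − rank ∂_2 = (3 − 2) − 0 = 1, and there is no ∂_2, so H_1 ≅ Z.

As a check, the Euler characteristic is 3 − 3 = 0, which agrees with 1 − 1 = 0.

H_0 ≅ Z,  H_1 ≅ Z.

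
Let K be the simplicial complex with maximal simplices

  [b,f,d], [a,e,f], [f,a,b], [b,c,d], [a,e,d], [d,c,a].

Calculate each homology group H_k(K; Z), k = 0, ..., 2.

K has 6 vertices, 12 edges, 6 triangles.
rank ∂_0 = 0, rank ∂_1 = 5 ⇒ b_0 = 6 − 0 − 5 = 1; all invariant factors of ∂_1 are 1 so no torsion. So H_0 = Z.
rank ∂_1 = 5, rank ∂_2 = 6 ⇒ b_1 = 12 − 5 − 6 = 1; all invariant factors of ∂_2 are 1 so no torsion. So H_1 = Z.
rank ∂_2 = 6, rank ∂_3 = 0 ⇒ b_2 = 6 − 6 − 0 = 0. So H_2 = 0.

H_0 ≅ Z,  H_1 ≅ Z,  H_2 = 0.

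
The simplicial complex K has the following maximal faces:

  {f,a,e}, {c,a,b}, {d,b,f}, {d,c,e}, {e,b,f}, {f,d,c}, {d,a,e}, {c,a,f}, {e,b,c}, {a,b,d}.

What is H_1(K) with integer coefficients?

We work with the vertex ordering a < b < c < d < e < f. The simplices of K, each written with vertices in increasing order, are:

  0-simplices (6): a, b, c, d, e, f
  1-simplices (15): ab, ac, ad, ae, af, bc, bd, be, bf, cd, ce, cf, de, df, ef
  2-simplices (10): abc, abd, acf, ade, aef, bce, bdf, bef, cde, cdf

giving chain groups C_0 ≅ Z^6, C_1 ≅ Z^15, C_2 ≅ Z^10.

∂_1: C_1 → C_0 maps an edge to its endpoints' difference, ∂[p,q] = q − p. For instance
  ∂be = e − b.
As a 6×15 matrix over Z this has rank 5, with invariant factors (1,1,1,1,1).

∂_2: C_2 → C_1 acts by ∂[p,q,r] = [q,r] − [p,r] + [p,q]. For instance
  ∂ade = de − ae + ad,
  ∂aef = ef − af + ae.
The 15×10 boundary matrix has rank 10 and Smith normal form diag(1,1,1,1,1,1,1,1,1,2).

Computing H_k = (kernel of ∂_k) / (image of ∂_{k+1}):

  H_1: rank ker ∂_1 − rank ∂_2 = (15 − 5) − 10 = 0, and ∂_2 has invariant factor 2 > 1, so H_1 ≅ Z/2Z.

H_1 ≅ Z/2Z.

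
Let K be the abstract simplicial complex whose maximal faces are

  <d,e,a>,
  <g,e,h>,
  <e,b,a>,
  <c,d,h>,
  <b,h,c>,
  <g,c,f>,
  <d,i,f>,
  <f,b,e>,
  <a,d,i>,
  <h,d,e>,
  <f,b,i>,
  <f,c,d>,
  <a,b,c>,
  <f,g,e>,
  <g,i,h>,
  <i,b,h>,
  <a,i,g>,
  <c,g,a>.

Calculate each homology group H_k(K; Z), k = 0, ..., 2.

K has 9 vertices, 27 edges, 18 triangles.
rank ∂_0 = 0, rank ∂_1 = 8 ⇒ b_0 = 9 − 0 − 8 = 1; all invariant factors of ∂_1 are 1 so no torsion. So H_0 = Z.
rank ∂_1 = 8, rank ∂_2 = 17 ⇒ b_1 = 27 − 8 − 17 = 2; all invariant factors of ∂_2 are 1 so no torsion. So H_1 = Z^2.
rank ∂_2 = 17, rank ∂_3 = 0 ⇒ b_2 = 18 − 17 − 0 = 1. So H_2 = Z.

H_0 ≅ Z,  H_1 ≅ Z^2,  H_2 ≅ Z.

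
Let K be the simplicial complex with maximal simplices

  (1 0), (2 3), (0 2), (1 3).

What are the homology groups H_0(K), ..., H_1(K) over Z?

Order the vertices as 0 < 1 < 2 < 3. Listing each simplex with vertices in this order, K has dimension 1 with simplices:

  0-simplices (4): [0], [1], [2], [3]
  1-simplices (4): [0,1], [0,2], [1,3], [2,3]

giving chain groups C_0 ≅ Z^4, C_1 ≅ Z^4.

The boundary map ∂_1: C_1 → C_0 sends each edge [p,q] (with p < q) to q − p. For instance
  ∂[1,3] = [3] − [1].
This gives a 4×4 integer matrix of rank 3; reducing to Smith normal form yields diagonal entries (1,1,1).

Now H_k = ker ∂_k / im ∂_{k+1}, so:

  H_0: rank C_0 − rank ∂_1 = 4 − 3 = 1, and the invariant factors of ∂_1 are all 1, so H_0 = Z.
  H_1: rank ker ∂_1 − rank ∂_2 = (4 − 3) − 0 = 1, and there is no ∂_2, so H_1 = Z.

H_0 ≅ Z,  H_1 ≅ Z.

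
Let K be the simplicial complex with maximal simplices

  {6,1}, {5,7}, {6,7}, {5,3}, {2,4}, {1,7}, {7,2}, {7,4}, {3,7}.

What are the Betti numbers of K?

K has 7 vertices, 9 edges.
rank ∂_0 = 0, rank ∂_1 = 6 ⇒ b_0 = 7 − 0 − 6 = 1; all invariant factors of ∂_1 are 1 so no torsion. So H_0 = Z.
rank ∂_1 = 6, rank ∂_2 = 0 ⇒ b_1 = 9 − 6 − 0 = 3. So H_1 = Z^3.

b_0 = 1, b_1 = 3.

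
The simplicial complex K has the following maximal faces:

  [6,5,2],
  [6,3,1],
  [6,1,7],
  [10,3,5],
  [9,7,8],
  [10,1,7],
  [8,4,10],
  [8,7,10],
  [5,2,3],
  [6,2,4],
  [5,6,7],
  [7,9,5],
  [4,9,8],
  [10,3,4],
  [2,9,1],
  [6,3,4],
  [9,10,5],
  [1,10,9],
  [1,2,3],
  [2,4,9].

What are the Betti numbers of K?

b_0 = 1, b_1 = 1, b_2 = 0.

Fix the vertex order 1 < 2 < 3 < 4 < 5 < 6 < 7 < 8 < 9 < 10 and write every simplex with vertices in increasing order. Then dim K = 2 and the simplices of K are:

  0-simplices (10): [1], [2], [3], [4], [5], [6], [7], [8], [9], [10]
  1-simplices (30): (30 of them)
  2-simplices (20): (20 of them)

Hence C_0 ≅ Z^10, C_1 ≅ Z^30, C_2 ≅ Z^20.

The boundary map ∂_1: C_1 → C_0 sends each edge [p,q] (with p < q) to q − p. For instance
  ∂[1,9] = [9] − [1].
This gives a 10×30 integer matrix of rank 9; reducing to Smith normal form yields diagonal entries (1,1,1,1,1,1,1,1,1).

∂_2: C_2 → C_1 sends each 2-simplex [p,q,r] to [q,r] − [p,r] + [p,q]. For instance
  ∂[1,3,6] = [3,6] − [1,6] + [1,3],
  ∂[2,3,5] = [3,5] − [2,5] + [2,3].
The 30×20 boundary matrix has rank 20 and Smith normal form diag(1,1,1,1,1,1,1,1,1,1,1,1,1,1,1,1,1,1,1,2).

Now H_k = ker ∂_k / im ∂_{k+1}, so:

  H_0: rank C_0 − rank ∂_1 = 10 − 9 = 1, and the invariant factors of ∂_1 are all 1, so H_0 ≅ Z.
  H_1: rank ker ∂_1 − rank ∂_2 = (30 − 9) − 20 = 1, and ∂_2 has invariant factor 2 > 1, so H_1 ≅ Z ⊕ Z/2.
  H_2: rank ker ∂_2 − rank ∂_3 = (20 − 20) − 0 = 0, and there is no ∂_3, so H_2 ≅ 0.

(K is a triangulation of the Klein bottle.)

Hence the Betti numbers are b_0 = 1, b_1 = 1, b_2 = 0.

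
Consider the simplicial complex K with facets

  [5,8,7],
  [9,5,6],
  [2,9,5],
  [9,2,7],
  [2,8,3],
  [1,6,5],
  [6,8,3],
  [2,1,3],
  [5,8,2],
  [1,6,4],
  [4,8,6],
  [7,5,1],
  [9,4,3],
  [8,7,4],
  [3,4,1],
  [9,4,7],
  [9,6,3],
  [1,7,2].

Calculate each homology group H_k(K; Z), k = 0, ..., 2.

We work with the vertex ordering 1 < 2 < 3 < 4 < 5 < 6 < 7 < 8 < 9. The simplices of K, each written with vertices in increasing order, are:

  0-simplices (9): [1], [2], [3], [4], [5], [6], [7], [8], [9]
  1-simplices (27): (27 of them)
  2-simplices (18): [1,2,3], [1,2,7], [1,3,4], [1,4,6], [1,5,6], [1,5,7], [2,3,8], [2,5,8], [2,5,9], [2,7,9], [3,4,9], [3,6,8], [3,6,9], [4,6,8], [4,7,8], [4,7,9], [5,6,9], [5,7,8]

giving chain groups C_0 ≅ Z^9, C_1 ≅ Z^27, C_2 ≅ Z^18.

Boundary ∂_1: C_1 → C_0 is given by ∂[p,q] = [q] − [p].
As a 9×27 matrix over Z this has rank 8, with invariant factors (1,1,1,1,1,1,1,1).

Boundary ∂_2: C_2 → C_1 maps a triangle to the signed sum of its edges. For instance
  ∂[1,4,6] = [4,6] − [1,6] + [1,4],
  ∂[5,6,9] = [6,9] − [5,9] + [5,6].
The 27×18 boundary matrix has rank 18 and Smith normal form diag(1,1,1,1,1,1,1,1,1,1,1,1,1,1,1,1,1,2).

Now H_k = ker ∂_k / im ∂_{k+1}, so:

  H_0: rank C_0 − rank ∂_1 = 9 − 8 = 1, and the invariant factors of ∂_1 are all 1, so H_0 ≅ Z.
  H_1: rank ker ∂_1 − rank ∂_2 = (27 − 8) − 18 = 1, and ∂_2 has invariant factor 2 > 1, so H_1 ≅ Z ⊕ Z/2.
  H_2: rank ker ∂_2 − rank ∂_3 = (18 − 18) − 0 = 0, and there is no ∂_3, so H_2 ≅ 0.

H_0 = Z,  H_1 = Z ⊕ Z/2,  H_2 = 0.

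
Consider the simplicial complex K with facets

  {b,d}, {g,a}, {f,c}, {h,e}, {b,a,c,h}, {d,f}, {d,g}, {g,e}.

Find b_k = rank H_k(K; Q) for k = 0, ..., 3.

b_0 = 1, b_1 = 3, b_2 = 0, b_3 = 0.

K has 8 vertices, 13 edges, 4 triangles, 1 3-simplex.
rank ∂_0 = 0, rank ∂_1 = 7 ⇒ b_0 = 8 − 0 − 7 = 1; all invariant factors of ∂_1 are 1 so no torsion. So H_0 ≅ Z.
rank ∂_1 = 7, rank ∂_2 = 3 ⇒ b_1 = 13 − 7 − 3 = 3; all invariant factors of ∂_2 are 1 so no torsion. So H_1 ≅ Z^3.
rank ∂_2 = 3, rank ∂_3 = 1 ⇒ b_2 = 4 − 3 − 1 = 0; all invariant factors of ∂_3 are 1 so no torsion. So H_2 ≅ 0.
rank ∂_3 = 1, rank ∂_4 = 0 ⇒ b_3 = 1 − 1 − 0 = 0. So H_3 ≅ 0.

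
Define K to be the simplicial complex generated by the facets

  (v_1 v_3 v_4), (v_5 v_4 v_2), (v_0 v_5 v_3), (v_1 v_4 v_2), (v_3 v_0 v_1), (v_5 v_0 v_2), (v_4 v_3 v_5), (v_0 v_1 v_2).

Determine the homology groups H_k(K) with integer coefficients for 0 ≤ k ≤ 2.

H_0 = Z,  H_1 = 0,  H_2 = Z.

Fix the vertex order v_0 < v_1 < v_2 < v_3 < v_4 < v_5 and write every simplex with vertices in increasing order. Then dim K = 2 and the simplices of K are:

  0-simplices (6): [v_0], [v_1], [v_2], [v_3], [v_4], [v_5]
  1-simplices (12): [v_0,v_1], [v_0,v_2], [v_0,v_3], [v_0,v_5], [v_1,v_2], [v_1,v_3], [v_1,v_4], [v_2,v_4], [v_2,v_5], [v_3,v_4], [v_3,v_5], [v_4,v_5]
  2-simplices (8): [v_0,v_1,v_2], [v_0,v_1,v_3], [v_0,v_2,v_5], [v_0,v_3,v_5], [v_1,v_2,v_4], [v_1,v_3,v_4], [v_2,v_4,v_5], [v_3,v_4,v_5]

so the chain groups are C_0 ≅ Z^6, C_1 ≅ Z^12, C_2 ≅ Z^8.

Boundary ∂_1: C_1 → C_0 is given by ∂[p,q] = [q] − [p].
As a 6×12 matrix over Z this has rank 5, with invariant factors (1,1,1,1,1).

Boundary ∂_2: C_2 → C_1 maps a triangle to the signed sum of its edges. For instance
  ∂[v_1,v_3,v_4] = [v_3,v_4] − [v_1,v_4] + [v_1,v_3],
  ∂[v_0,v_1,v_3] = [v_1,v_3] − [v_0,v_3] + [v_0,v_1].
The 12×8 boundary matrix has rank 7 and Smith normal form diag(1,1,1,1,1,1,1).

Now H_k = ker ∂_k / im ∂_{k+1}, so:

  H_0: rank C_0 − rank ∂_1 = 6 − 5 = 1, and the invariant factors of ∂_1 are all 1, so H_0 ≅ Z.
  H_1: rank ker ∂_1 − rank ∂_2 = (12 − 5) − 7 = 0, and the invariant factors of ∂_2 are all 1, so H_1 ≅ 0.
  H_2: rank ker ∂_2 − rank ∂_3 = (8 − 7) − 0 = 1, and there is no ∂_3, so H_2 ≅ Z.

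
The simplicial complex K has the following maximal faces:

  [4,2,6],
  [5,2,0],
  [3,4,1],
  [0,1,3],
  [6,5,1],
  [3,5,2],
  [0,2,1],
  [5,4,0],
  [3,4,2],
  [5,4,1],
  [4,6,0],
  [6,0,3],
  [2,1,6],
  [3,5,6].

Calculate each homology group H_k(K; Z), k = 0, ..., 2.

Take the total order 0 < 1 < 2 < 3 < 4 < 5 < 6 on the vertex set. Then K (dimension 2) consists of the simplices:

  0-simplices (7): [0], [1], [2], [3], [4], [5], [6]
  1-simplices (21): [0,1], [0,2], [0,3], [0,4], [0,5], [0,6], [1,2], [1,3], [1,4], [1,5], [1,6], [2,3], [2,4], [2,5], [2,6], [3,4], [3,5], [3,6], [4,5], [4,6], [5,6]
  2-simplices (14): [0,1,2], [0,1,3], [0,2,5], [0,3,6], [0,4,5], [0,4,6], [1,2,6], [1,3,4], [1,4,5], [1,5,6], [2,3,4], [2,3,5], [2,4,6], [3,5,6]

so the chain groups are C_0 ≅ Z^7, C_1 ≅ Z^21, C_2 ≅ Z^14.

Boundary ∂_1: C_1 → C_0 maps an edge to its endpoints' difference, ∂[p,q] = q − p. For instance
  ∂[2,5] = [5] − [2].
This gives a 7×21 integer matrix of rank 6; reducing to Smith normal form yields diagonal entries (1,1,1,1,1,1).

The boundary map ∂_2: C_2 → C_1 sends each 2-simplex [p,q,r] to [q,r] − [p,r] + [p,q]. For instance
  ∂[0,2,5] = [2,5] − [0,5] + [0,2],
  ∂[0,1,3] = [1,3] − [0,3] + [0,1].
As a 21×14 matrix over Z this has rank 13, with invariant factors (1,1,1,1,1,1,1,1,1,1,1,1,1).

Reading off H_k = ker ∂_k / im ∂_{k+1}:

  H_0: rank C_0 − rank ∂_1 = 7 − 6 = 1, and the invariant factors of ∂_1 are all 1, so H_0 = Z.
  H_1: rank ker ∂_1 − rank ∂_2 = (21 − 6) − 13 = 2, and the invariant factors of ∂_2 are all 1, so H_1 = Z^2.
  H_2: rank ker ∂_2 − rank ∂_3 = (14 − 13) − 0 = 1, and there is no ∂_3, so H_2 = Z.

H_0 = Z,  H_1 = Z^2,  H_2 = Z.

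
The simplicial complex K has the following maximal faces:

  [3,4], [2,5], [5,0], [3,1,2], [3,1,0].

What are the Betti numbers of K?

We work with the vertex ordering 0 < 1 < 2 < 3 < 4 < 5. The simplices of K, each written with vertices in increasing order, are:

  0-simplices (6): [0], [1], [2], [3], [4], [5]
  1-simplices (8): [0,1], [0,3], [0,5], [1,2], [1,3], [2,3], [2,5], [3,4]
  2-simplices (2): [0,1,3], [1,2,3]

so the chain groups are C_0 ≅ Z^6, C_1 ≅ Z^8, C_2 ≅ Z^2.

The boundary map ∂_1: C_1 → C_0 maps an edge to its endpoints' difference, ∂[p,q] = q − p. For instance
  ∂[0,1] = [1] − [0].
The resulting 6×8 matrix has rank 5, and its Smith normal form has invariant factors (1,1,1,1,1).

Boundary ∂_2: C_2 → C_1 maps a triangle to the signed sum of its edges. For instance
  ∂[0,1,3] = [1,3] − [0,3] + [0,1],
  ∂[1,2,3] = [2,3] − [1,3] + [1,2].
This gives a 8×2 integer matrix of rank 2; reducing to Smith normal form yields diagonal entries (1,1).

From H_k ≅ ker(∂_k) / im(∂_{k+1}) we obtain:

  H_0: rank C_0 − rank ∂_1 = 6 − 5 = 1, and the invariant factors of ∂_1 are all 1, so H_0 = Z.
  H_1: rank ker ∂_1 − rank ∂_2 = (8 − 5) − 2 = 1, and the invariant factors of ∂_2 are all 1, so H_1 = Z.
  H_2: rank ker ∂_2 − rank ∂_3 = (2 − 2) − 0 = 0, and there is no ∂_3, so H_2 = 0.

Hence the Betti numbers are b_0 = 1, b_1 = 1, b_2 = 0.

b_0 = 1, b_1 = 1, b_2 = 0.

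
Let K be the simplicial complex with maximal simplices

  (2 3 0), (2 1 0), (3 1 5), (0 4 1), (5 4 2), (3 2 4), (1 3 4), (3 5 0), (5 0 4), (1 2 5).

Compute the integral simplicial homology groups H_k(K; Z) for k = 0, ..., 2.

We work with the vertex ordering 0 < 1 < 2 < 3 < 4 < 5. The simplices of K, each written with vertices in increasing order, are:

  0-simplices (6): [0], [1], [2], [3], [4], [5]
  1-simplices (15): [0,1], [0,2], [0,3], [0,4], [0,5], [1,2], [1,3], [1,4], [1,5], [2,3], [2,4], [2,5], [3,4], [3,5], [4,5]
  2-simplices (10): [0,1,2], [0,1,4], [0,2,3], [0,3,5], [0,4,5], [1,2,5], [1,3,4], [1,3,5], [2,3,4], [2,4,5]

Hence C_0 ≅ Z^6, C_1 ≅ Z^15, C_2 ≅ Z^10.

Boundary ∂_1: C_1 → C_0 is given by ∂[p,q] = [q] − [p]. For instance
  ∂[1,2] = [2] − [1].
As a 6×15 matrix over Z this has rank 5, with invariant factors (1,1,1,1,1).

Boundary ∂_2: C_2 → C_1 acts by ∂[p,q,r] = [q,r] − [p,r] + [p,q]. For instance
  ∂[2,3,4] = [3,4] − [2,4] + [2,3],
  ∂[2,4,5] = [4,5] − [2,5] + [2,4].
This gives a 15×10 integer matrix of rank 10; reducing to Smith normal form yields diagonal entries (1,1,1,1,1,1,1,1,1,2).

Now H_k = ker ∂_k / im ∂_{k+1}, so:

  H_0: rank C_0 − rank ∂_1 = 6 − 5 = 1, and the invariant factors of ∂_1 are all 1, so H_0 ≅ Z.
  H_1: rank ker ∂_1 − rank ∂_2 = (15 − 5) − 10 = 0, and ∂_2 has invariant factor 2 > 1, so H_1 ≅ Z_2.
  H_2: rank ker ∂_2 − rank ∂_3 = (10 − 10) − 0 = 0, and there is no ∂_3, so H_2 ≅ 0.

As a check, the Euler characteristic is 6 − 15 + 10 = 1, which agrees with 1 − 0 + 0 = 1.

H_0 ≅ Z,  H_1 ≅ Z_2,  H_2 = 0.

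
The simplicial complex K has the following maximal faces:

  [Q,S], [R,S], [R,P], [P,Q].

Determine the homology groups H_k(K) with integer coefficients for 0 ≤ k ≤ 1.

Fix the vertex order P < Q < R < S and write every simplex with vertices in increasing order. Then dim K = 1 and the simplices of K are:

  0-simplices (4): P, Q, R, S
  1-simplices (4): PQ, PR, QS, RS

so the chain groups are C_0 ≅ Z^4, C_1 ≅ Z^4.

∂_1: C_1 → C_0 sends each edge [p,q] (with p < q) to q − p. For instance
  ∂PQ = Q − P.
The 4×4 boundary matrix has rank 3 and Smith normal form diag(1,1,1).

Now H_k = ker ∂_k / im ∂_{k+1}, so:

  H_0: rank C_0 − rank ∂_1 = 4 − 3 = 1, and the invariant factors of ∂_1 are all 1, so H_0 ≅ Z.
  H_1: rank ker ∂_1 − rank ∂_2 = (4 − 3) − 0 = 1, and there is no ∂_2, so H_1 ≅ Z.

(K is a triangulation of the circle S^1.)

H_0 ≅ Z,  H_1 ≅ Z.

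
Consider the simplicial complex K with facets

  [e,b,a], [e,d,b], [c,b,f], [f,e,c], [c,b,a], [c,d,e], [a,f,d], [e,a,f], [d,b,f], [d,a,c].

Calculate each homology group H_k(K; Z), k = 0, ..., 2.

We work with the vertex ordering a < b < c < d < e < f. The simplices of K, each written with vertices in increasing order, are:

  0-simplices (6): a, b, c, d, e, f
  1-simplices (15): ab, ac, ad, ae, af, bc, bd, be, bf, cd, ce, cf, de, df, ef
  2-simplices (10): abc, abe, acd, adf, aef, bcf, bde, bdf, cde, cef

giving chain groups C_0 ≅ Z^6, C_1 ≅ Z^15, C_2 ≅ Z^10.

∂_1: C_1 → C_0 sends each edge [p,q] (with p < q) to q − p.
This gives a 6×15 integer matrix of rank 5; reducing to Smith normal form yields diagonal entries (1,1,1,1,1).

∂_2: C_2 → C_1 maps a triangle to the signed sum of its edges. For instance
  ∂abc = bc − ac + ab,
  ∂bcf = cf − bf + bc.
The 15×10 boundary matrix has rank 10 and Smith normal form diag(1,1,1,1,1,1,1,1,1,2).

Reading off H_k = ker ∂_k / im ∂_{k+1}:

  H_0: rank C_0 − rank ∂_1 = 6 − 5 = 1, and the invariant factors of ∂_1 are all 1, so H_0 = Z.
  H_1: rank ker ∂_1 − rank ∂_2 = (15 − 5) − 10 = 0, and ∂_2 has invariant factor 2 > 1, so H_1 = Z/2.
  H_2: rank ker ∂_2 − rank ∂_3 = (10 − 10) − 0 = 0, and there is no ∂_3, so H_2 = 0.

As a check, the Euler characteristic is 6 − 15 + 10 = 1, which agrees with 1 − 0 + 0 = 1.
(K is a triangulation of the real projective plane RP^2.)

H_0 = Z,  H_1 = Z/2,  H_2 = 0.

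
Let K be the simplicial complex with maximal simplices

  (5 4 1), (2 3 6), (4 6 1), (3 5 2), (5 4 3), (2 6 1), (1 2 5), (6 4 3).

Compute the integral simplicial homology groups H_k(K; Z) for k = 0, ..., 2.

Order the vertices as 1 < 2 < 3 < 4 < 5 < 6. Listing each simplex with vertices in this order, K has dimension 2 with simplices:

  0-simplices (6): [1], [2], [3], [4], [5], [6]
  1-simplices (12): [1,2], [1,4], [1,5], [1,6], [2,3], [2,5], [2,6], [3,4], [3,5], [3,6], [4,5], [4,6]
  2-simplices (8): [1,2,5], [1,2,6], [1,4,5], [1,4,6], [2,3,5], [2,3,6], [3,4,5], [3,4,6]

so the chain groups are C_0 ≅ Z^6, C_1 ≅ Z^12, C_2 ≅ Z^8.

Boundary ∂_1: C_1 → C_0 sends each edge [p,q] (with p < q) to q − p. For instance
  ∂[2,6] = [6] − [2].
This gives a 6×12 integer matrix of rank 5; reducing to Smith normal form yields diagonal entries (1,1,1,1,1).

The boundary map ∂_2: C_2 → C_1 maps a triangle to the signed sum of its edges. For instance
  ∂[1,4,6] = [4,6] − [1,6] + [1,4],
  ∂[1,2,5] = [2,5] − [1,5] + [1,2].
The 12×8 boundary matrix has rank 7 and Smith normal form diag(1,1,1,1,1,1,1).

From H_k ≅ ker(∂_k) / im(∂_{k+1}) we obtain:

  H_0: rank C_0 − rank ∂_1 = 6 − 5 = 1, and the invariant factors of ∂_1 are all 1, so H_0 ≅ Z.
  H_1: rank ker ∂_1 − rank ∂_2 = (12 − 5) − 7 = 0, and the invariant factors of ∂_2 are all 1, so H_1 ≅ 0.
  H_2: rank ker ∂_2 − rank ∂_3 = (8 − 7) − 0 = 1, and there is no ∂_3, so H_2 ≅ Z.

H_0 = Z,  H_1 = 0,  H_2 = Z.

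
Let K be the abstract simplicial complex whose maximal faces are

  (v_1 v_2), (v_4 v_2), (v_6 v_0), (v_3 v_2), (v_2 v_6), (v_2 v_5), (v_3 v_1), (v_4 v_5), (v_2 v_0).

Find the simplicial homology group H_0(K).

H_0 = Z.

Order the vertices as v_0 < v_1 < v_2 < v_3 < v_4 < v_5 < v_6. Listing each simplex with vertices in this order, K has dimension 1 with simplices:

  0-simplices (7): [v_0], [v_1], [v_2], [v_3], [v_4], [v_5], [v_6]
  1-simplices (9): [v_0,v_2], [v_0,v_6], [v_1,v_2], [v_1,v_3], [v_2,v_3], [v_2,v_4], [v_2,v_5], [v_2,v_6], [v_4,v_5]

so the chain groups are C_0 ≅ Z^7, C_1 ≅ Z^9.

Boundary ∂_1: C_1 → C_0 sends each edge [p,q] (with p < q) to q − p. For instance
  ∂[v_2,v_3] = [v_3] − [v_2].
The resulting 7×9 matrix has rank 6, and its Smith normal form has invariant factors (1,1,1,1,1,1).

From H_k ≅ ker(∂_k) / im(∂_{k+1}) we obtain:

  H_0: rank C_0 − rank ∂_1 = 7 − 6 = 1, and the invariant factors of ∂_1 are all 1, so H_0 ≅ Z.

(K is a triangulation of a wedge of 3 circles.)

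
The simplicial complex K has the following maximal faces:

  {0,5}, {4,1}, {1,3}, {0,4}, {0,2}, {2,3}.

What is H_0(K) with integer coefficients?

K has 6 vertices, 6 edges.
rank ∂_0 = 0, rank ∂_1 = 5 ⇒ b_0 = 6 − 0 − 5 = 1; all invariant factors of ∂_1 are 1 so no torsion. So H_0 ≅ Z.

H_0 ≅ Z.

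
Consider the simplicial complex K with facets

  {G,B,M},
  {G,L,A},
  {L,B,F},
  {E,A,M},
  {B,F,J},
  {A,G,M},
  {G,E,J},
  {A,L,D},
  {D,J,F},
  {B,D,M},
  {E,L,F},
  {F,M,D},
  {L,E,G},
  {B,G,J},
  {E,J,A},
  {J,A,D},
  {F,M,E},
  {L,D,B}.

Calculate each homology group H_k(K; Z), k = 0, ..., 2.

H_0 = Z,  H_1 = Z ⊕ Z/2,  H_2 = 0.

We work with the vertex ordering A < B < D < E < F < G < J < L < M. The simplices of K, each written with vertices in increasing order, are:

  0-simplices (9): A, B, D, E, F, G, J, L, M
  1-simplices (27): AD, AE, AG, AJ, AL, AM, BD, BF, BG, BJ, BL, BM, DF, DJ, DL, DM, EF, EG, EJ, EL, EM, FJ, FL, FM, GJ, GL, GM
  2-simplices (18): ADJ, ADL, AEJ, AEM, AGL, AGM, BDL, BDM, BFJ, BFL, BGJ, BGM, DFJ, DFM, EFL, EFM, EGJ, EGL

so the chain groups are C_0 ≅ Z^9, C_1 ≅ Z^27, C_2 ≅ Z^18.

Boundary ∂_1: C_1 → C_0 maps an edge to its endpoints' difference, ∂[p,q] = q − p. For instance
  ∂FJ = J − F.
The resulting 9×27 matrix has rank 8, and its Smith normal form has invariant factors (1,1,1,1,1,1,1,1).

Boundary ∂_2: C_2 → C_1 maps a triangle to the signed sum of its edges. For instance
  ∂AEJ = EJ − AJ + AE,
  ∂BDL = DL − BL + BD.
The 27×18 boundary matrix has rank 18 and Smith normal form diag(1,1,1,1,1,1,1,1,1,1,1,1,1,1,1,1,1,2).

Computing H_k = (kernel of ∂_k) / (image of ∂_{k+1}):

  H_0: rank C_0 − rank ∂_1 = 9 − 8 = 1, and the invariant factors of ∂_1 are all 1, so H_0 = Z.
  H_1: rank ker ∂_1 − rank ∂_2 = (27 − 8) − 18 = 1, and ∂_2 has invariant factor 2 > 1, so H_1 = Z ⊕ Z/2.
  H_2: rank ker ∂_2 − rank ∂_3 = (18 − 18) − 0 = 0, and there is no ∂_3, so H_2 = 0.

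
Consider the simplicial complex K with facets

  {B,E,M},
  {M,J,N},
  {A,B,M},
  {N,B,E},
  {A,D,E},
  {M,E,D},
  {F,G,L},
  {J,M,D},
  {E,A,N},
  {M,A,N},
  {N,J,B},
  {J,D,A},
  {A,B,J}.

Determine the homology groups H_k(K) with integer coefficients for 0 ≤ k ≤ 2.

H_0 ≅ Z^2,  H_1 ≅ Z/2Z,  H_2 = 0.

Order the vertices as A < B < D < E < F < G < J < L < M < N. Listing each simplex with vertices in this order, K has dimension 2 with simplices:

  0-simplices (10): A, B, D, E, F, G, J, L, M, N
  1-simplices (21): AB, AD, AE, AJ, AM, AN, BE, BJ, BM, BN, DE, DJ, DM, EM, EN, FG, FL, GL, JM, JN, MN
  2-simplices (13): ABJ, ABM, ADE, ADJ, AEN, AMN, BEM, BEN, BJN, DEM, DJM, FGL, JMN

giving chain groups C_0 ≅ Z^10, C_1 ≅ Z^21, C_2 ≅ Z^13.

∂_1: C_1 → C_0 sends each edge [p,q] (with p < q) to q − p. For instance
  ∂JM = M − J.
The resulting 10×21 matrix has rank 8, and its Smith normal form has invariant factors (1,1,1,1,1,1,1,1).

∂_2: C_2 → C_1 sends each 2-simplex [p,q,r] to [q,r] − [p,r] + [p,q]. For instance
  ∂BEM = EM − BM + BE,
  ∂ADJ = DJ − AJ + AD.
This gives a 21×13 integer matrix of rank 13; reducing to Smith normal form yields diagonal entries (1,1,1,1,1,1,1,1,1,1,1,1,2).

From H_k ≅ ker(∂_k) / im(∂_{k+1}) we obtain:

  H_0: rank C_0 − rank ∂_1 = 10 − 8 = 2, and the invariant factors of ∂_1 are all 1, so H_0 = Z^2.
  H_1: rank ker ∂_1 − rank ∂_2 = (21 − 8) − 13 = 0, and ∂_2 has invariant factor 2 > 1, so H_1 = Z/2Z.
  H_2: rank ker ∂_2 − rank ∂_3 = (13 − 13) − 0 = 0, and there is no ∂_3, so H_2 = 0.

(K is a triangulation of the disjoint union of the 2-simplex and the real projective plane RP^2.)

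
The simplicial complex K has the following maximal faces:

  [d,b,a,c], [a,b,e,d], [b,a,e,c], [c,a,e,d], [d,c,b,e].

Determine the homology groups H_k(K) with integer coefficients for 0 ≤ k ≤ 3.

Fix the vertex order a < b < c < d < e and write every simplex with vertices in increasing order. Then dim K = 3 and the simplices of K are:

  0-simplices (5): a, b, c, d, e
  1-simplices (10): ab, ac, ad, ae, bc, bd, be, cd, ce, de
  2-simplices (10): abc, abd, abe, acd, ace, ade, bcd, bce, bde, cde
  3-simplices (5): abcd, abce, abde, acde, bcde

giving chain groups C_0 ≅ Z^5, C_1 ≅ Z^10, C_2 ≅ Z^10, C_3 ≅ Z^5.

∂_1: C_1 → C_0 sends each edge [p,q] (with p < q) to q − p. For instance
  ∂ce = e − c.
As a 5×10 matrix over Z this has rank 4, with invariant factors (1,1,1,1).

Boundary ∂_2: C_2 → C_1 acts by ∂[p,q,r] = [q,r] − [p,r] + [p,q]. For instance
  ∂ade = de − ae + ad,
  ∂bde = de − be + bd.
As a 10×10 matrix over Z this has rank 6, with invariant factors (1,1,1,1,1,1).

The boundary map ∂_3: C_3 → C_2 sends each 3-simplex σ to the alternating sum Σ_i (−1)^i (σ with its i-th vertex removed). For instance
  ∂acde = cde − ade + ace − acd,
  ∂abde = bde − ade + abe − abd.
This gives a 10×5 integer matrix of rank 4; reducing to Smith normal form yields diagonal entries (1,1,1,1).

Now H_k = ker ∂_k / im ∂_{k+1}, so:

  H_0: rank C_0 − rank ∂_1 = 5 − 4 = 1, and the invariant factors of ∂_1 are all 1, so H_0 = Z.
  H_1: rank ker ∂_1 − rank ∂_2 = (10 − 4) − 6 = 0, and the invariant factors of ∂_2 are all 1, so H_1 = 0.
  H_2: rank ker ∂_2 − rank ∂_3 = (10 − 6) − 4 = 0, and the invariant factors of ∂_3 are all 1, so H_2 = 0.
  H_3: rank ker ∂_3 − rank ∂_4 = (5 − 4) − 0 = 1, and there is no ∂_4, so H_3 = Z.

As a check, the Euler characteristic is 5 − 10 + 10 − 5 = 0, which agrees with 1 − 0 + 0 − 1 = 0.
(K is a triangulation of the 3-sphere S^3.)

H_0 ≅ Z,  H_1 = 0,  H_2 = 0,  H_3 ≅ Z.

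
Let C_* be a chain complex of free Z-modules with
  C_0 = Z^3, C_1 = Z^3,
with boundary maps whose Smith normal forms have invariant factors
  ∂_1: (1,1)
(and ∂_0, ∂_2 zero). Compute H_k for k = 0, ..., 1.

H_0 = Z,  H_1 = Z.

H_0: b_0 = 3 − 0 − 2 = 1; torsion from ∂_1 factors > 1: none. So H_0 = Z.
H_1: b_1 = 3 − 2 − 0 = 1; torsion from ∂_2 factors > 1: none. So H_1 = Z.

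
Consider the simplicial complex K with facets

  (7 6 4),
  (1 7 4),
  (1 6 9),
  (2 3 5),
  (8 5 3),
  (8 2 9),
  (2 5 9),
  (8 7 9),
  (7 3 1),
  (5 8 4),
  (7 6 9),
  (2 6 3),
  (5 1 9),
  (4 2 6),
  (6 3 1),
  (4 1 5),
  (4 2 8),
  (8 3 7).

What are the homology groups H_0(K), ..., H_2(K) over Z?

H_0 = Z,  H_1 = Z ⊕ Z/2Z,  H_2 = 0.

Take the total order 1 < 2 < 3 < 4 < 5 < 6 < 7 < 8 < 9 on the vertex set. Then K (dimension 2) consists of the simplices:

  0-simplices (9): [1], [2], [3], [4], [5], [6], [7], [8], [9]
  1-simplices (27): (27 of them)
  2-simplices (18): [1,3,6], [1,3,7], [1,4,5], [1,4,7], [1,5,9], [1,6,9], [2,3,5], [2,3,6], [2,4,6], [2,4,8], [2,5,9], [2,8,9], [3,5,8], [3,7,8], [4,5,8], [4,6,7], [6,7,9], [7,8,9]

so the chain groups are C_0 ≅ Z^9, C_1 ≅ Z^27, C_2 ≅ Z^18.

∂_1: C_1 → C_0 sends each edge [p,q] (with p < q) to q − p. For instance
  ∂[7,8] = [8] − [7].
The resulting 9×27 matrix has rank 8, and its Smith normal form has invariant factors (1,1,1,1,1,1,1,1).

The boundary map ∂_2: C_2 → C_1 sends each 2-simplex [p,q,r] to [q,r] − [p,r] + [p,q]. For instance
  ∂[1,3,6] = [3,6] − [1,6] + [1,3],
  ∂[7,8,9] = [8,9] − [7,9] + [7,8].
The 27×18 boundary matrix has rank 18 and Smith normal form diag(1,1,1,1,1,1,1,1,1,1,1,1,1,1,1,1,1,2).

Reading off H_k = ker ∂_k / im ∂_{k+1}:

  H_0: rank C_0 − rank ∂_1 = 9 − 8 = 1, and the invariant factors of ∂_1 are all 1, so H_0 ≅ Z.
  H_1: rank ker ∂_1 − rank ∂_2 = (27 − 8) − 18 = 1, and ∂_2 has invariant factor 2 > 1, so H_1 ≅ Z ⊕ Z/2Z.
  H_2: rank ker ∂_2 − rank ∂_3 = (18 − 18) − 0 = 0, and there is no ∂_3, so H_2 ≅ 0.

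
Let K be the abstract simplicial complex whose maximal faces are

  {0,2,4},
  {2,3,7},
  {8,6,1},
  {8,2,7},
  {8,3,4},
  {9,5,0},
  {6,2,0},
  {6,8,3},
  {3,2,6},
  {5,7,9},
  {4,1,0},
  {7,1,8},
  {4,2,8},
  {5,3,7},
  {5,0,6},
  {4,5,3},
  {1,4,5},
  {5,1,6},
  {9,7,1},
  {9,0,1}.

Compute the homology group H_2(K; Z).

H_2 = 0.

Fix the vertex order 0 < 1 < 2 < 3 < 4 < 5 < 6 < 7 < 8 < 9 and write every simplex with vertices in increasing order. Then dim K = 2 and the simplices of K are:

  0-simplices (10): [0], [1], [2], [3], [4], [5], [6], [7], [8], [9]
  1-simplices (30): (30 of them)
  2-simplices (20): (20 of them)

Hence C_0 ≅ Z^10, C_1 ≅ Z^30, C_2 ≅ Z^20.

Boundary ∂_1: C_1 → C_0 sends each edge [p,q] (with p < q) to q − p. For instance
  ∂[3,7] = [7] − [3].
The 10×30 boundary matrix has rank 9 and Smith normal form diag(1,1,1,1,1,1,1,1,1).

∂_2: C_2 → C_1 maps a triangle to the signed sum of its edges. For instance
  ∂[3,6,8] = [6,8] − [3,8] + [3,6],
  ∂[3,4,8] = [4,8] − [3,8] + [3,4].
As a 30×20 matrix over Z this has rank 20, with invariant factors (1,1,1,1,1,1,1,1,1,1,1,1,1,1,1,1,1,1,1,2).

Reading off H_k = ker ∂_k / im ∂_{k+1}:

  H_2: rank ker ∂_2 − rank ∂_3 = (20 − 20) − 0 = 0, and there is no ∂_3, so H_2 = 0.

(K is a triangulation of the Klein bottle.)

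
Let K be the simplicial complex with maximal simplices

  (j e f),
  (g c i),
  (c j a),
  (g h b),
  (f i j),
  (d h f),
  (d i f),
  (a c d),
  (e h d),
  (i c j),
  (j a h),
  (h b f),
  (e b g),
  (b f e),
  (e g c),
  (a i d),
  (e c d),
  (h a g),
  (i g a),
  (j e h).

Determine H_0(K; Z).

Take the total order a < b < c < d < e < f < g < h < i < j on the vertex set. Then K (dimension 2) consists of the simplices:

  0-simplices (10): a, b, c, d, e, f, g, h, i, j
  1-simplices (30): ac, ad, ag, ah, ai, aj, be, bf, bg, bh, cd, ce, cg, ci, cj, de, df, dh, di, ef, eg, eh, ej, fh, fi, fj, gh, gi, hj, ij
  2-simplices (20): acd, acj, adi, agh, agi, ahj, bef, beg, bfh, bgh, cde, ceg, cgi, cij, deh, dfh, dfi, efj, ehj, fij

giving chain groups C_0 ≅ Z^10, C_1 ≅ Z^30, C_2 ≅ Z^20.

Boundary ∂_1: C_1 → C_0 sends each edge [p,q] (with p < q) to q − p.
The 10×30 boundary matrix has rank 9 and Smith normal form diag(1,1,1,1,1,1,1,1,1).

Boundary ∂_2: C_2 → C_1 acts by ∂[p,q,r] = [q,r] − [p,r] + [p,q]. For instance
  ∂adi = di − ai + ad,
  ∂bfh = fh − bh + bf.
The resulting 30×20 matrix has rank 20, and its Smith normal form has invariant factors (1,1,1,1,1,1,1,1,1,1,1,1,1,1,1,1,1,1,1,2).

Computing H_k = (kernel of ∂_k) / (image of ∂_{k+1}):

  H_0: rank C_0 − rank ∂_1 = 10 − 9 = 1, and the invariant factors of ∂_1 are all 1, so H_0 = Z.

(K is a triangulation of the Klein bottle.)

H_0 = Z.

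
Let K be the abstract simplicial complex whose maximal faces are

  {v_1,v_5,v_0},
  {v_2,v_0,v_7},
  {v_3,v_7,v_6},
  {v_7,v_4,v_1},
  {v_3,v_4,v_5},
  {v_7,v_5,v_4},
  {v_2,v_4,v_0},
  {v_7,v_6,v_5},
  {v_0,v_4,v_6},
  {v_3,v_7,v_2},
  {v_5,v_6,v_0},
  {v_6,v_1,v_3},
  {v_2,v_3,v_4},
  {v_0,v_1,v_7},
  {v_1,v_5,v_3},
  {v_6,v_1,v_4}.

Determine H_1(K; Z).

H_1 = Z^2.

We work with the vertex ordering v_0 < v_1 < v_2 < v_3 < v_4 < v_5 < v_6 < v_7. The simplices of K, each written with vertices in increasing order, are:

  0-simplices (8): [v_0], [v_1], [v_2], [v_3], [v_4], [v_5], [v_6], [v_7]
  1-simplices (24): (24 of them)
  2-simplices (16): (16 of them)

giving chain groups C_0 ≅ Z^8, C_1 ≅ Z^24, C_2 ≅ Z^16.

∂_1: C_1 → C_0 is given by ∂[p,q] = [q] − [p]. For instance
  ∂[v_0,v_4] = [v_4] − [v_0].
The resulting 8×24 matrix has rank 7, and its Smith normal form has invariant factors (1,1,1,1,1,1,1).

∂_2: C_2 → C_1 sends each 2-simplex [p,q,r] to [q,r] − [p,r] + [p,q]. For instance
  ∂[v_0,v_4,v_6] = [v_4,v_6] − [v_0,v_6] + [v_0,v_4],
  ∂[v_1,v_3,v_5] = [v_3,v_5] − [v_1,v_5] + [v_1,v_3].
This gives a 24×16 integer matrix of rank 15; reducing to Smith normal form yields diagonal entries (1,1,1,1,1,1,1,1,1,1,1,1,1,1,1).

Reading off H_k = ker ∂_k / im ∂_{k+1}:

  H_1: rank ker ∂_1 − rank ∂_2 = (24 − 7) − 15 = 2, and the invariant factors of ∂_2 are all 1, so H_1 = Z^2.

(K is a triangulation of the torus T^2.)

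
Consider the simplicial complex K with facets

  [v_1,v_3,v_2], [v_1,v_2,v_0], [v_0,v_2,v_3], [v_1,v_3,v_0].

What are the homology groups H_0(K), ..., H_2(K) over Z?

We work with the vertex ordering v_0 < v_1 < v_2 < v_3. The simplices of K, each written with vertices in increasing order, are:

  0-simplices (4): [v_0], [v_1], [v_2], [v_3]
  1-simplices (6): [v_0,v_1], [v_0,v_2], [v_0,v_3], [v_1,v_2], [v_1,v_3], [v_2,v_3]
  2-simplices (4): [v_0,v_1,v_2], [v_0,v_1,v_3], [v_0,v_2,v_3], [v_1,v_2,v_3]

Hence C_0 ≅ Z^4, C_1 ≅ Z^6, C_2 ≅ Z^4.

The boundary map ∂_1: C_1 → C_0 is given by ∂[p,q] = [q] − [p]. For instance
  ∂[v_1,v_3] = [v_3] − [v_1].
As a 4×6 matrix over Z this has rank 3, with invariant factors (1,1,1).

∂_2: C_2 → C_1 sends each 2-simplex [p,q,r] to [q,r] − [p,r] + [p,q]. For instance
  ∂[v_0,v_2,v_3] = [v_2,v_3] − [v_0,v_3] + [v_0,v_2],
  ∂[v_0,v_1,v_2] = [v_1,v_2] − [v_0,v_2] + [v_0,v_1].
The 6×4 boundary matrix has rank 3 and Smith normal form diag(1,1,1).

Computing H_k = (kernel of ∂_k) / (image of ∂_{k+1}):

  H_0: rank C_0 − rank ∂_1 = 4 − 3 = 1, and the invariant factors of ∂_1 are all 1, so H_0 ≅ Z.
  H_1: rank ker ∂_1 − rank ∂_2 = (6 − 3) − 3 = 0, and the invariant factors of ∂_2 are all 1, so H_1 ≅ 0.
  H_2: rank ker ∂_2 − rank ∂_3 = (4 − 3) − 0 = 1, and there is no ∂_3, so H_2 ≅ Z.

As a check, the Euler characteristic is 4 − 6 + 4 = 2, which agrees with 1 − 0 + 1 = 2.

H_0 ≅ Z,  H_1 = 0,  H_2 ≅ Z.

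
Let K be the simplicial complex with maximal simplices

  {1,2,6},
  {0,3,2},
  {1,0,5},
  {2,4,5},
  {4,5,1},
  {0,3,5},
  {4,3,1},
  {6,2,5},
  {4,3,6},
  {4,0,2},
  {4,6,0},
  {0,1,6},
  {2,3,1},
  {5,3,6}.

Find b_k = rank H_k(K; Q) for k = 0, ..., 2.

Order the vertices as 0 < 1 < 2 < 3 < 4 < 5 < 6. Listing each simplex with vertices in this order, K has dimension 2 with simplices:

  0-simplices (7): [0], [1], [2], [3], [4], [5], [6]
  1-simplices (21): [0,1], [0,2], [0,3], [0,4], [0,5], [0,6], [1,2], [1,3], [1,4], [1,5], [1,6], [2,3], [2,4], [2,5], [2,6], [3,4], [3,5], [3,6], [4,5], [4,6], [5,6]
  2-simplices (14): [0,1,5], [0,1,6], [0,2,3], [0,2,4], [0,3,5], [0,4,6], [1,2,3], [1,2,6], [1,3,4], [1,4,5], [2,4,5], [2,5,6], [3,4,6], [3,5,6]

Hence C_0 ≅ Z^7, C_1 ≅ Z^21, C_2 ≅ Z^14.

∂_1: C_1 → C_0 maps an edge to its endpoints' difference, ∂[p,q] = q − p.
The 7×21 boundary matrix has rank 6 and Smith normal form diag(1,1,1,1,1,1).

∂_2: C_2 → C_1 acts by ∂[p,q,r] = [q,r] − [p,r] + [p,q]. For instance
  ∂[3,4,6] = [4,6] − [3,6] + [3,4],
  ∂[0,2,4] = [2,4] − [0,4] + [0,2].
This gives a 21×14 integer matrix of rank 13; reducing to Smith normal form yields diagonal entries (1,1,1,1,1,1,1,1,1,1,1,1,1).

Computing H_k = (kernel of ∂_k) / (image of ∂_{k+1}):

  H_0: rank C_0 − rank ∂_1 = 7 − 6 = 1, and the invariant factors of ∂_1 are all 1, so H_0 ≅ Z.
  H_1: rank ker ∂_1 − rank ∂_2 = (21 − 6) − 13 = 2, and the invariant factors of ∂_2 are all 1, so H_1 ≅ Z^2.
  H_2: rank ker ∂_2 − rank ∂_3 = (14 − 13) − 0 = 1, and there is no ∂_3, so H_2 ≅ Z.

Hence the Betti numbers are b_0 = 1, b_1 = 2, b_2 = 1.

b_0 = 1, b_1 = 2, b_2 = 1.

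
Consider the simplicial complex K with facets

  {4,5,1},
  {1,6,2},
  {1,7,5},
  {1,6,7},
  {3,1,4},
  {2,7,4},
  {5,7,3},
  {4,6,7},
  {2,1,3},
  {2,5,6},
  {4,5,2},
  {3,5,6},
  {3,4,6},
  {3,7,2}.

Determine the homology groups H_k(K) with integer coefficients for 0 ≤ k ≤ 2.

Fix the vertex order 1 < 2 < 3 < 4 < 5 < 6 < 7 and write every simplex with vertices in increasing order. Then dim K = 2 and the simplices of K are:

  0-simplices (7): [1], [2], [3], [4], [5], [6], [7]
  1-simplices (21): [1,2], [1,3], [1,4], [1,5], [1,6], [1,7], [2,3], [2,4], [2,5], [2,6], [2,7], [3,4], [3,5], [3,6], [3,7], [4,5], [4,6], [4,7], [5,6], [5,7], [6,7]
  2-simplices (14): [1,2,3], [1,2,6], [1,3,4], [1,4,5], [1,5,7], [1,6,7], [2,3,7], [2,4,5], [2,4,7], [2,5,6], [3,4,6], [3,5,6], [3,5,7], [4,6,7]

Hence C_0 ≅ Z^7, C_1 ≅ Z^21, C_2 ≅ Z^14.

∂_1: C_1 → C_0 sends each edge [p,q] (with p < q) to q − p. For instance
  ∂[1,3] = [3] − [1].
This gives a 7×21 integer matrix of rank 6; reducing to Smith normal form yields diagonal entries (1,1,1,1,1,1).

The boundary map ∂_2: C_2 → C_1 acts by ∂[p,q,r] = [q,r] − [p,r] + [p,q]. For instance
  ∂[1,2,6] = [2,6] − [1,6] + [1,2],
  ∂[2,4,7] = [4,7] − [2,7] + [2,4].
The 21×14 boundary matrix has rank 13 and Smith normal form diag(1,1,1,1,1,1,1,1,1,1,1,1,1).

Now H_k = ker ∂_k / im ∂_{k+1}, so:

  H_0: rank C_0 − rank ∂_1 = 7 − 6 = 1, and the invariant factors of ∂_1 are all 1, so H_0 = Z.
  H_1: rank ker ∂_1 − rank ∂_2 = (21 − 6) − 13 = 2, and the invariant factors of ∂_2 are all 1, so H_1 = Z^2.
  H_2: rank ker ∂_2 − rank ∂_3 = (14 − 13) − 0 = 1, and there is no ∂_3, so H_2 = Z.

As a check, the Euler characteristic is 7 − 21 + 14 = 0, which agrees with 1 − 2 + 1 = 0.

H_0 = Z,  H_1 = Z^2,  H_2 = Z.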